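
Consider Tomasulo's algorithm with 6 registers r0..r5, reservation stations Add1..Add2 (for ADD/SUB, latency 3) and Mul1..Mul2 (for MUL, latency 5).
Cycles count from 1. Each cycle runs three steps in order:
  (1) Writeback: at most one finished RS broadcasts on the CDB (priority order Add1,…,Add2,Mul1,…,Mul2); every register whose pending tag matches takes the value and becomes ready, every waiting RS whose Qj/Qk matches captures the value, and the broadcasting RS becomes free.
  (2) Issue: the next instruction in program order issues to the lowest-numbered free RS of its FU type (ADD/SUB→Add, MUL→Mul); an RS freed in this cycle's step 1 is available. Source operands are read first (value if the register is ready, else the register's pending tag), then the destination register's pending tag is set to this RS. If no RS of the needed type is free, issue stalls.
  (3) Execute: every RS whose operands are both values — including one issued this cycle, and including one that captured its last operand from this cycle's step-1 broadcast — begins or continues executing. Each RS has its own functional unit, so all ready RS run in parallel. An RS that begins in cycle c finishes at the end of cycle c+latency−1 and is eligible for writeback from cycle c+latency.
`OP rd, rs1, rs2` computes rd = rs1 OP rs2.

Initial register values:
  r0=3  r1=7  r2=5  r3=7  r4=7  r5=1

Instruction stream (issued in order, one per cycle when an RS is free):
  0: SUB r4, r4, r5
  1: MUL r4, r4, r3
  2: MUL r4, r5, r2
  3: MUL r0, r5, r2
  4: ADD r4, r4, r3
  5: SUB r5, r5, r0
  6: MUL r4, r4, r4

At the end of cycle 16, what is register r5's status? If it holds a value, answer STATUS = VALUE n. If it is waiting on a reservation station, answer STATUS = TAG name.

  c1: issue SUB r4<-Add1  regs: r0:3,r1:7,r2:5,r3:7,r4:Add1,r5:1
  c2: issue MUL r4<-Mul1  regs: r0:3,r1:7,r2:5,r3:7,r4:Mul1,r5:1
  c3: issue MUL r4<-Mul2  regs: r0:3,r1:7,r2:5,r3:7,r4:Mul2,r5:1
  c4: CDB Add1=6; stall  regs: r0:3,r1:7,r2:5,r3:7,r4:Mul2,r5:1
  c5: stall  regs: r0:3,r1:7,r2:5,r3:7,r4:Mul2,r5:1
  c6: stall  regs: r0:3,r1:7,r2:5,r3:7,r4:Mul2,r5:1
  c7: stall  regs: r0:3,r1:7,r2:5,r3:7,r4:Mul2,r5:1
  c8: CDB Mul2=5; issue MUL r0<-Mul2  regs: r0:Mul2,r1:7,r2:5,r3:7,r4:5,r5:1
  c9: CDB Mul1=42; issue ADD r4<-Add1  regs: r0:Mul2,r1:7,r2:5,r3:7,r4:Add1,r5:1
  c10: issue SUB r5<-Add2  regs: r0:Mul2,r1:7,r2:5,r3:7,r4:Add1,r5:Add2
  c11: issue MUL r4<-Mul1  regs: r0:Mul2,r1:7,r2:5,r3:7,r4:Mul1,r5:Add2
  c12: CDB Add1=12  regs: r0:Mul2,r1:7,r2:5,r3:7,r4:Mul1,r5:Add2
  c13: CDB Mul2=5  regs: r0:5,r1:7,r2:5,r3:7,r4:Mul1,r5:Add2
  c14: -  regs: r0:5,r1:7,r2:5,r3:7,r4:Mul1,r5:Add2
  c15: -  regs: r0:5,r1:7,r2:5,r3:7,r4:Mul1,r5:Add2
  c16: CDB Add2=-4  regs: r0:5,r1:7,r2:5,r3:7,r4:Mul1,r5:-4

STATUS = VALUE -4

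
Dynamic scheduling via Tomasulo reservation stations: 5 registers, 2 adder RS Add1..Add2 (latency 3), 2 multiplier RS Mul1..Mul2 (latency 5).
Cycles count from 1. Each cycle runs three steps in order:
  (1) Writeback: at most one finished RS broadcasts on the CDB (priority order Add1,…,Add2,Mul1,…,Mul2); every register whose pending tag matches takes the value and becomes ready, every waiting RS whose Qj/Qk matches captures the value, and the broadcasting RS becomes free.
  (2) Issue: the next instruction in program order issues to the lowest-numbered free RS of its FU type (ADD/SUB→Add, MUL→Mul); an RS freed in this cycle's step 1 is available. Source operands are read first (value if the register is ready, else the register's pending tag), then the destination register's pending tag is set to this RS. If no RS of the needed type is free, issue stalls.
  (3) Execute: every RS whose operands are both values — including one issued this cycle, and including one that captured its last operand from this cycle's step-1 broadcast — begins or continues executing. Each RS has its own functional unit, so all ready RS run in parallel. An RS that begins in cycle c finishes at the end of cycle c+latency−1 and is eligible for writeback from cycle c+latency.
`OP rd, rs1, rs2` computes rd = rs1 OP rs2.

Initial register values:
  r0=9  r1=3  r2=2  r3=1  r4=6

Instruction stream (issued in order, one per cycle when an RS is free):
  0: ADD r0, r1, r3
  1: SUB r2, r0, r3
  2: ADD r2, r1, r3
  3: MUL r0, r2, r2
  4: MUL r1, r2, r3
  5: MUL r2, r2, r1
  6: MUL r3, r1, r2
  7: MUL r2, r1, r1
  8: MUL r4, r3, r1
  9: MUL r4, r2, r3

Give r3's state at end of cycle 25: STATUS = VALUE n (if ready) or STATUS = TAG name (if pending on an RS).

STATUS = VALUE 64

c1: issue ADD r0<-Add1 | r0:Add1,r1:3,r2:2,r3:1,r4:6
c2: issue SUB r2<-Add2 | r0:Add1,r1:3,r2:Add2,r3:1,r4:6
c3: stall | r0:Add1,r1:3,r2:Add2,r3:1,r4:6
c4: CDB Add1=4; issue ADD r2<-Add1 | r0:4,r1:3,r2:Add1,r3:1,r4:6
c5: issue MUL r0<-Mul1 | r0:Mul1,r1:3,r2:Add1,r3:1,r4:6
c6: issue MUL r1<-Mul2 | r0:Mul1,r1:Mul2,r2:Add1,r3:1,r4:6
c7: CDB Add1=4; stall | r0:Mul1,r1:Mul2,r2:4,r3:1,r4:6
c8: CDB Add2=3; stall | r0:Mul1,r1:Mul2,r2:4,r3:1,r4:6
c9: stall | r0:Mul1,r1:Mul2,r2:4,r3:1,r4:6
c10: stall | r0:Mul1,r1:Mul2,r2:4,r3:1,r4:6
c11: stall | r0:Mul1,r1:Mul2,r2:4,r3:1,r4:6
c12: CDB Mul1=16; issue MUL r2<-Mul1 | r0:16,r1:Mul2,r2:Mul1,r3:1,r4:6
c13: CDB Mul2=4; issue MUL r3<-Mul2 | r0:16,r1:4,r2:Mul1,r3:Mul2,r4:6
c14: stall | r0:16,r1:4,r2:Mul1,r3:Mul2,r4:6
c15: stall | r0:16,r1:4,r2:Mul1,r3:Mul2,r4:6
c16: stall | r0:16,r1:4,r2:Mul1,r3:Mul2,r4:6
c17: stall | r0:16,r1:4,r2:Mul1,r3:Mul2,r4:6
c18: CDB Mul1=16; issue MUL r2<-Mul1 | r0:16,r1:4,r2:Mul1,r3:Mul2,r4:6
c19: stall | r0:16,r1:4,r2:Mul1,r3:Mul2,r4:6
c20: stall | r0:16,r1:4,r2:Mul1,r3:Mul2,r4:6
c21: stall | r0:16,r1:4,r2:Mul1,r3:Mul2,r4:6
c22: stall | r0:16,r1:4,r2:Mul1,r3:Mul2,r4:6
c23: CDB Mul1=16; issue MUL r4<-Mul1 | r0:16,r1:4,r2:16,r3:Mul2,r4:Mul1
c24: CDB Mul2=64; issue MUL r4<-Mul2 | r0:16,r1:4,r2:16,r3:64,r4:Mul2
c25: - | r0:16,r1:4,r2:16,r3:64,r4:Mul2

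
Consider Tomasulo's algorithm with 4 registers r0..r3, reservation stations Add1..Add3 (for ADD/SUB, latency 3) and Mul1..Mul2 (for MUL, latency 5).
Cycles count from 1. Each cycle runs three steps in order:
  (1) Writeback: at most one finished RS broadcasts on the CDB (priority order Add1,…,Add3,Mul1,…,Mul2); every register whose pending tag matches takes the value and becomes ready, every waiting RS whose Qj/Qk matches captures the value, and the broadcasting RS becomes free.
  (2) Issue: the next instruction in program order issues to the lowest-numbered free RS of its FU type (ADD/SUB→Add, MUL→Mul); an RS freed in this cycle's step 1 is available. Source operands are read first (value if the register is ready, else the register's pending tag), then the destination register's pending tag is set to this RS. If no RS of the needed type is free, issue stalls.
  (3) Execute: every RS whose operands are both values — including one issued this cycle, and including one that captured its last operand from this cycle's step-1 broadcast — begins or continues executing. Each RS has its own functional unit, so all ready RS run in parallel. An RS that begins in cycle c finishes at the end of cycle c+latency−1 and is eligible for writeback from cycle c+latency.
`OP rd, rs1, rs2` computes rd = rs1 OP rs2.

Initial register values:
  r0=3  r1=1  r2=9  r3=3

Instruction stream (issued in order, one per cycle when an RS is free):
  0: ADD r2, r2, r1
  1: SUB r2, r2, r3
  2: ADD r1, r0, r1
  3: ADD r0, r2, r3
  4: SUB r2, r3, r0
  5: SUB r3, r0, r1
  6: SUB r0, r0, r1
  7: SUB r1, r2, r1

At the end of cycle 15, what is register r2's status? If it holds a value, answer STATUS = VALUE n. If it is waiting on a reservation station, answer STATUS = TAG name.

c1: issue ADD r2<-Add1 | r0:3,r1:1,r2:Add1,r3:3
c2: issue SUB r2<-Add2 | r0:3,r1:1,r2:Add2,r3:3
c3: issue ADD r1<-Add3 | r0:3,r1:Add3,r2:Add2,r3:3
c4: CDB Add1=10; issue ADD r0<-Add1 | r0:Add1,r1:Add3,r2:Add2,r3:3
c5: stall | r0:Add1,r1:Add3,r2:Add2,r3:3
c6: CDB Add3=4; issue SUB r2<-Add3 | r0:Add1,r1:4,r2:Add3,r3:3
c7: CDB Add2=7; issue SUB r3<-Add2 | r0:Add1,r1:4,r2:Add3,r3:Add2
c8: stall | r0:Add1,r1:4,r2:Add3,r3:Add2
c9: stall | r0:Add1,r1:4,r2:Add3,r3:Add2
c10: CDB Add1=10; issue SUB r0<-Add1 | r0:Add1,r1:4,r2:Add3,r3:Add2
c11: stall | r0:Add1,r1:4,r2:Add3,r3:Add2
c12: stall | r0:Add1,r1:4,r2:Add3,r3:Add2
c13: CDB Add1=6; issue SUB r1<-Add1 | r0:6,r1:Add1,r2:Add3,r3:Add2
c14: CDB Add2=6 | r0:6,r1:Add1,r2:Add3,r3:6
c15: CDB Add3=-7 | r0:6,r1:Add1,r2:-7,r3:6

STATUS = VALUE -7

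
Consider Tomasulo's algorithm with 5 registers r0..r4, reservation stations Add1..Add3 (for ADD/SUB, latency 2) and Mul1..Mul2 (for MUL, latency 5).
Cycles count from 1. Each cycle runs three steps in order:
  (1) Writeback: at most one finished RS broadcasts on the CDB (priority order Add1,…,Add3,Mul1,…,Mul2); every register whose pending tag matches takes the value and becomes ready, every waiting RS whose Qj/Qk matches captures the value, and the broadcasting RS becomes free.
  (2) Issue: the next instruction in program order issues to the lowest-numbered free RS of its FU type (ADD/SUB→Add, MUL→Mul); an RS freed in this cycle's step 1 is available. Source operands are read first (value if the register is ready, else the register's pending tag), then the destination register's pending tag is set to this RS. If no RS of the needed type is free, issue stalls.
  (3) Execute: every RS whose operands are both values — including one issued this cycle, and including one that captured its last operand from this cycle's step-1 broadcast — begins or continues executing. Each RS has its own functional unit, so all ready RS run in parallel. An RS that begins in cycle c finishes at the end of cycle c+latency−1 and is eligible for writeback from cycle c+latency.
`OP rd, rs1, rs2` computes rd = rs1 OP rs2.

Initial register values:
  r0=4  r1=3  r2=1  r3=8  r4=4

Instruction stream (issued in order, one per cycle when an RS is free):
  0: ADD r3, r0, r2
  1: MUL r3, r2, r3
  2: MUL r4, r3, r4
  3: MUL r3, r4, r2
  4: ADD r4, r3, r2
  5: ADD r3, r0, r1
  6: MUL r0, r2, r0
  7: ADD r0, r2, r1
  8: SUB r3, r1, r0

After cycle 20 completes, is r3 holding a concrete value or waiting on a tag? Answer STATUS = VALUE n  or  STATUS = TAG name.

c1: issue ADD r3<-Add1 | r0:4,r1:3,r2:1,r3:Add1,r4:4
c2: issue MUL r3<-Mul1 | r0:4,r1:3,r2:1,r3:Mul1,r4:4
c3: CDB Add1=5; issue MUL r4<-Mul2 | r0:4,r1:3,r2:1,r3:Mul1,r4:Mul2
c4: stall | r0:4,r1:3,r2:1,r3:Mul1,r4:Mul2
c5: stall | r0:4,r1:3,r2:1,r3:Mul1,r4:Mul2
c6: stall | r0:4,r1:3,r2:1,r3:Mul1,r4:Mul2
c7: stall | r0:4,r1:3,r2:1,r3:Mul1,r4:Mul2
c8: CDB Mul1=5; issue MUL r3<-Mul1 | r0:4,r1:3,r2:1,r3:Mul1,r4:Mul2
c9: issue ADD r4<-Add1 | r0:4,r1:3,r2:1,r3:Mul1,r4:Add1
c10: issue ADD r3<-Add2 | r0:4,r1:3,r2:1,r3:Add2,r4:Add1
c11: stall | r0:4,r1:3,r2:1,r3:Add2,r4:Add1
c12: CDB Add2=7; stall | r0:4,r1:3,r2:1,r3:7,r4:Add1
c13: CDB Mul2=20; issue MUL r0<-Mul2 | r0:Mul2,r1:3,r2:1,r3:7,r4:Add1
c14: issue ADD r0<-Add2 | r0:Add2,r1:3,r2:1,r3:7,r4:Add1
c15: issue SUB r3<-Add3 | r0:Add2,r1:3,r2:1,r3:Add3,r4:Add1
c16: CDB Add2=4 | r0:4,r1:3,r2:1,r3:Add3,r4:Add1
c17: - | r0:4,r1:3,r2:1,r3:Add3,r4:Add1
c18: CDB Add3=-1 | r0:4,r1:3,r2:1,r3:-1,r4:Add1
c19: CDB Mul1=20 | r0:4,r1:3,r2:1,r3:-1,r4:Add1
c20: CDB Mul2=4 | r0:4,r1:3,r2:1,r3:-1,r4:Add1

STATUS = VALUE -1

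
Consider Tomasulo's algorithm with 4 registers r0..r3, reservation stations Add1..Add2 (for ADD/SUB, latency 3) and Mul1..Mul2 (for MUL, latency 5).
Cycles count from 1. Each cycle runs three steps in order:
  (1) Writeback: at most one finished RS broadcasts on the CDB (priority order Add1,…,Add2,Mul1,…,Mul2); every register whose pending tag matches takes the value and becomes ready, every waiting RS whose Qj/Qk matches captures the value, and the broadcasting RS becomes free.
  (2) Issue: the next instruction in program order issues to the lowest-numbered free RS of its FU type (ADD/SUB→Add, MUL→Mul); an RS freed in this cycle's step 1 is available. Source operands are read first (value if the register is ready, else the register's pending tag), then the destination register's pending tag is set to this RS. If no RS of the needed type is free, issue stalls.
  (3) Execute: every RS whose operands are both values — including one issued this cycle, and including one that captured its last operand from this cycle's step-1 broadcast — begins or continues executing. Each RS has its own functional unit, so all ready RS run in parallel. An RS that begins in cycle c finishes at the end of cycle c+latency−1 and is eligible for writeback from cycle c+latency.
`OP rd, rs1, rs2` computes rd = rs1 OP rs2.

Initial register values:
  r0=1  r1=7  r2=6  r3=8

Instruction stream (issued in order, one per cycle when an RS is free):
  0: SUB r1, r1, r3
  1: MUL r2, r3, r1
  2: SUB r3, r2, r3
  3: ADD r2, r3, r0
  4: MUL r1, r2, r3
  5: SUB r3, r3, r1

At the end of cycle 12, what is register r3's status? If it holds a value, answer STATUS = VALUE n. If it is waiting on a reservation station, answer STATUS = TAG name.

STATUS = TAG Add2

  c1: issue SUB r1<-Add1  regs: r0:1,r1:Add1,r2:6,r3:8
  c2: issue MUL r2<-Mul1  regs: r0:1,r1:Add1,r2:Mul1,r3:8
  c3: issue SUB r3<-Add2  regs: r0:1,r1:Add1,r2:Mul1,r3:Add2
  c4: CDB Add1=-1; issue ADD r2<-Add1  regs: r0:1,r1:-1,r2:Add1,r3:Add2
  c5: issue MUL r1<-Mul2  regs: r0:1,r1:Mul2,r2:Add1,r3:Add2
  c6: stall  regs: r0:1,r1:Mul2,r2:Add1,r3:Add2
  c7: stall  regs: r0:1,r1:Mul2,r2:Add1,r3:Add2
  c8: stall  regs: r0:1,r1:Mul2,r2:Add1,r3:Add2
  c9: CDB Mul1=-8; stall  regs: r0:1,r1:Mul2,r2:Add1,r3:Add2
  c10: stall  regs: r0:1,r1:Mul2,r2:Add1,r3:Add2
  c11: stall  regs: r0:1,r1:Mul2,r2:Add1,r3:Add2
  c12: CDB Add2=-16; issue SUB r3<-Add2  regs: r0:1,r1:Mul2,r2:Add1,r3:Add2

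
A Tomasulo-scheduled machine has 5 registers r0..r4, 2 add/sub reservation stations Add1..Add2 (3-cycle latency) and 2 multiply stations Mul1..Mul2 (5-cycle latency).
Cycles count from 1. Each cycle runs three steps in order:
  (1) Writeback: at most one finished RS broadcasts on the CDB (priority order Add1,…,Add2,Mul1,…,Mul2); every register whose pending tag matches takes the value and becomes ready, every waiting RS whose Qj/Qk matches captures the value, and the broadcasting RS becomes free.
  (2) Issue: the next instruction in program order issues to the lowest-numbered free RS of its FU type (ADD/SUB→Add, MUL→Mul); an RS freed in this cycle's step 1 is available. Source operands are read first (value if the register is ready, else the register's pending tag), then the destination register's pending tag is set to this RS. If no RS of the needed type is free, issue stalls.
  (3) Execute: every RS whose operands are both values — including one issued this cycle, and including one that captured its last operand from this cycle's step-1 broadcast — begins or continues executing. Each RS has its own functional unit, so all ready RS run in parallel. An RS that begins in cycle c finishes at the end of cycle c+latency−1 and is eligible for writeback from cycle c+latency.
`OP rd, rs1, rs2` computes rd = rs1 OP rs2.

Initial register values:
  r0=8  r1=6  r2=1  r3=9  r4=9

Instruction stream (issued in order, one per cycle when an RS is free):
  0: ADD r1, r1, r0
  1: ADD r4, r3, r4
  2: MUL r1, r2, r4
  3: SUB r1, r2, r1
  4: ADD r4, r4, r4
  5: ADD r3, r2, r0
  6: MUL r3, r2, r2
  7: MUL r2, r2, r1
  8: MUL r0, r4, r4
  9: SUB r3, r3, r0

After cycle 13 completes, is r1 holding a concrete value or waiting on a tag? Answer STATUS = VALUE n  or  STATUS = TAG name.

c1: issue ADD r1<-Add1 | r0:8,r1:Add1,r2:1,r3:9,r4:9
c2: issue ADD r4<-Add2 | r0:8,r1:Add1,r2:1,r3:9,r4:Add2
c3: issue MUL r1<-Mul1 | r0:8,r1:Mul1,r2:1,r3:9,r4:Add2
c4: CDB Add1=14; issue SUB r1<-Add1 | r0:8,r1:Add1,r2:1,r3:9,r4:Add2
c5: CDB Add2=18; issue ADD r4<-Add2 | r0:8,r1:Add1,r2:1,r3:9,r4:Add2
c6: stall | r0:8,r1:Add1,r2:1,r3:9,r4:Add2
c7: stall | r0:8,r1:Add1,r2:1,r3:9,r4:Add2
c8: CDB Add2=36; issue ADD r3<-Add2 | r0:8,r1:Add1,r2:1,r3:Add2,r4:36
c9: issue MUL r3<-Mul2 | r0:8,r1:Add1,r2:1,r3:Mul2,r4:36
c10: CDB Mul1=18; issue MUL r2<-Mul1 | r0:8,r1:Add1,r2:Mul1,r3:Mul2,r4:36
c11: CDB Add2=9; stall | r0:8,r1:Add1,r2:Mul1,r3:Mul2,r4:36
c12: stall | r0:8,r1:Add1,r2:Mul1,r3:Mul2,r4:36
c13: CDB Add1=-17; stall | r0:8,r1:-17,r2:Mul1,r3:Mul2,r4:36

STATUS = VALUE -17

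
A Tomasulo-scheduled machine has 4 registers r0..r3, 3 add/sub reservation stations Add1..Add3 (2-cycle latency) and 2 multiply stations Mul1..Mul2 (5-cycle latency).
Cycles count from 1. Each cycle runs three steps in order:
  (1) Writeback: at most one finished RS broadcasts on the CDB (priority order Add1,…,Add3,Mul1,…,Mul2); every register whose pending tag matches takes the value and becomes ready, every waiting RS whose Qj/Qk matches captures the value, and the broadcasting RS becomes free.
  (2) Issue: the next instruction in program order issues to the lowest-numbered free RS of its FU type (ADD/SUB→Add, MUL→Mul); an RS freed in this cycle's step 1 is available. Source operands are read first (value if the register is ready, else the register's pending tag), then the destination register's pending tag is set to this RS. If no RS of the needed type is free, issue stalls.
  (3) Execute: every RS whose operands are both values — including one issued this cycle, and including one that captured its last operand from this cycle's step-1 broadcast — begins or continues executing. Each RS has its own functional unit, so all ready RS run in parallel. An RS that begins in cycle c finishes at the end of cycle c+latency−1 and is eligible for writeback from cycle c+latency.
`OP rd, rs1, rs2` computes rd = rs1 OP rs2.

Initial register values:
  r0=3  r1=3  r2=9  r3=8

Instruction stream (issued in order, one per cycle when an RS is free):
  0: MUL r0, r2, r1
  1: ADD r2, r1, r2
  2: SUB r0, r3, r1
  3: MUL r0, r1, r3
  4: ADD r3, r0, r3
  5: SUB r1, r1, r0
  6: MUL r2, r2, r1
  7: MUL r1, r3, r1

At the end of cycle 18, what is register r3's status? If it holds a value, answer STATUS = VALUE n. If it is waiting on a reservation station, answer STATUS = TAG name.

cycle 1: issue MUL r0<-Mul1 // r0:Mul1,r1:3,r2:9,r3:8
cycle 2: issue ADD r2<-Add1 // r0:Mul1,r1:3,r2:Add1,r3:8
cycle 3: issue SUB r0<-Add2 // r0:Add2,r1:3,r2:Add1,r3:8
cycle 4: CDB Add1=12; issue MUL r0<-Mul2 // r0:Mul2,r1:3,r2:12,r3:8
cycle 5: CDB Add2=5; issue ADD r3<-Add1 // r0:Mul2,r1:3,r2:12,r3:Add1
cycle 6: CDB Mul1=27; issue SUB r1<-Add2 // r0:Mul2,r1:Add2,r2:12,r3:Add1
cycle 7: issue MUL r2<-Mul1 // r0:Mul2,r1:Add2,r2:Mul1,r3:Add1
cycle 8: stall // r0:Mul2,r1:Add2,r2:Mul1,r3:Add1
cycle 9: CDB Mul2=24; issue MUL r1<-Mul2 // r0:24,r1:Mul2,r2:Mul1,r3:Add1
cycle 10: - // r0:24,r1:Mul2,r2:Mul1,r3:Add1
cycle 11: CDB Add1=32 // r0:24,r1:Mul2,r2:Mul1,r3:32
cycle 12: CDB Add2=-21 // r0:24,r1:Mul2,r2:Mul1,r3:32
cycle 13: - // r0:24,r1:Mul2,r2:Mul1,r3:32
cycle 14: - // r0:24,r1:Mul2,r2:Mul1,r3:32
cycle 15: - // r0:24,r1:Mul2,r2:Mul1,r3:32
cycle 16: - // r0:24,r1:Mul2,r2:Mul1,r3:32
cycle 17: CDB Mul1=-252 // r0:24,r1:Mul2,r2:-252,r3:32
cycle 18: CDB Mul2=-672 // r0:24,r1:-672,r2:-252,r3:32

STATUS = VALUE 32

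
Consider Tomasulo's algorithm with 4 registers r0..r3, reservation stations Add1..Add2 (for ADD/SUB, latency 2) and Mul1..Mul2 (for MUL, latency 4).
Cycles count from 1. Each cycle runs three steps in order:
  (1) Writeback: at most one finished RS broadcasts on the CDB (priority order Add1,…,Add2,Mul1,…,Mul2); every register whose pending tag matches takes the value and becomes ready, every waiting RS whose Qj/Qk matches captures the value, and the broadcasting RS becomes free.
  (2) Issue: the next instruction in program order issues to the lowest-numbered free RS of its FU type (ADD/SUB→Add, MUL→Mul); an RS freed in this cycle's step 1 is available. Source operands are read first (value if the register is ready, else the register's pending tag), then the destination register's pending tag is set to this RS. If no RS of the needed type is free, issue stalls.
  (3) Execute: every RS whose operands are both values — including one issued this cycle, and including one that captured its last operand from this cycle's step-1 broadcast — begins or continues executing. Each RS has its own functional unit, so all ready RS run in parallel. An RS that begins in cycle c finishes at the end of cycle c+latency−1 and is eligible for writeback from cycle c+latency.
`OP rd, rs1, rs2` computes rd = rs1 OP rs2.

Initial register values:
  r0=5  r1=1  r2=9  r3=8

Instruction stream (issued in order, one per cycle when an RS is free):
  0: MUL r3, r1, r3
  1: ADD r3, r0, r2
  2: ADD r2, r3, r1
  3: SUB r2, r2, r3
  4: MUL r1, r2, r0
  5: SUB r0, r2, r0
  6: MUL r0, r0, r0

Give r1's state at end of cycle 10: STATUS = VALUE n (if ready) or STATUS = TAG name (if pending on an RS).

c1: issue MUL r3<-Mul1 | r0:5,r1:1,r2:9,r3:Mul1
c2: issue ADD r3<-Add1 | r0:5,r1:1,r2:9,r3:Add1
c3: issue ADD r2<-Add2 | r0:5,r1:1,r2:Add2,r3:Add1
c4: CDB Add1=14; issue SUB r2<-Add1 | r0:5,r1:1,r2:Add1,r3:14
c5: CDB Mul1=8; issue MUL r1<-Mul1 | r0:5,r1:Mul1,r2:Add1,r3:14
c6: CDB Add2=15; issue SUB r0<-Add2 | r0:Add2,r1:Mul1,r2:Add1,r3:14
c7: issue MUL r0<-Mul2 | r0:Mul2,r1:Mul1,r2:Add1,r3:14
c8: CDB Add1=1 | r0:Mul2,r1:Mul1,r2:1,r3:14
c9: - | r0:Mul2,r1:Mul1,r2:1,r3:14
c10: CDB Add2=-4 | r0:Mul2,r1:Mul1,r2:1,r3:14

STATUS = TAG Mul1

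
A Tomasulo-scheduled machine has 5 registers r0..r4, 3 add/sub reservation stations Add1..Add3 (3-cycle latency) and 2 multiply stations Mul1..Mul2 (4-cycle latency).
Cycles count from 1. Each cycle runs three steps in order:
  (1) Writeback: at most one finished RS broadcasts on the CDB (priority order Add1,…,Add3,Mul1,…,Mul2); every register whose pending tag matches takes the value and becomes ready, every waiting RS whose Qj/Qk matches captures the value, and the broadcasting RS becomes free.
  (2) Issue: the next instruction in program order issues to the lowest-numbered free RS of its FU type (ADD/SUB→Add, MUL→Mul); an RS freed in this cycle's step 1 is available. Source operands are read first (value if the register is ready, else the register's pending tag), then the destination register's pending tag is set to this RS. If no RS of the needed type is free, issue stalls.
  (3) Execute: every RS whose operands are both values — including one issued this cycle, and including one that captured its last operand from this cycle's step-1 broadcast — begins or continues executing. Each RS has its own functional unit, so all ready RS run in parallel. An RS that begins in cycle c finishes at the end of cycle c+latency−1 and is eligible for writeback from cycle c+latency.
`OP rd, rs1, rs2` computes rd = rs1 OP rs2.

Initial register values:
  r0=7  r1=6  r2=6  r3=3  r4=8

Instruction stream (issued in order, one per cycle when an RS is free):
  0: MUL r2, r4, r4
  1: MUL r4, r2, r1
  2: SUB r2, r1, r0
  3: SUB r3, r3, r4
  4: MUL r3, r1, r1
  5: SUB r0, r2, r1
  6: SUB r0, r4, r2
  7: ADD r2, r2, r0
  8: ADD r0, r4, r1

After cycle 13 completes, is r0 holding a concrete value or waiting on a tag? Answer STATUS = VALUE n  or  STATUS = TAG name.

STATUS = TAG Add3

  c1: issue MUL r2<-Mul1  regs: r0:7,r1:6,r2:Mul1,r3:3,r4:8
  c2: issue MUL r4<-Mul2  regs: r0:7,r1:6,r2:Mul1,r3:3,r4:Mul2
  c3: issue SUB r2<-Add1  regs: r0:7,r1:6,r2:Add1,r3:3,r4:Mul2
  c4: issue SUB r3<-Add2  regs: r0:7,r1:6,r2:Add1,r3:Add2,r4:Mul2
  c5: CDB Mul1=64; issue MUL r3<-Mul1  regs: r0:7,r1:6,r2:Add1,r3:Mul1,r4:Mul2
  c6: CDB Add1=-1; issue SUB r0<-Add1  regs: r0:Add1,r1:6,r2:-1,r3:Mul1,r4:Mul2
  c7: issue SUB r0<-Add3  regs: r0:Add3,r1:6,r2:-1,r3:Mul1,r4:Mul2
  c8: stall  regs: r0:Add3,r1:6,r2:-1,r3:Mul1,r4:Mul2
  c9: CDB Add1=-7; issue ADD r2<-Add1  regs: r0:Add3,r1:6,r2:Add1,r3:Mul1,r4:Mul2
  c10: CDB Mul1=36; stall  regs: r0:Add3,r1:6,r2:Add1,r3:36,r4:Mul2
  c11: CDB Mul2=384; stall  regs: r0:Add3,r1:6,r2:Add1,r3:36,r4:384
  c12: stall  regs: r0:Add3,r1:6,r2:Add1,r3:36,r4:384
  c13: stall  regs: r0:Add3,r1:6,r2:Add1,r3:36,r4:384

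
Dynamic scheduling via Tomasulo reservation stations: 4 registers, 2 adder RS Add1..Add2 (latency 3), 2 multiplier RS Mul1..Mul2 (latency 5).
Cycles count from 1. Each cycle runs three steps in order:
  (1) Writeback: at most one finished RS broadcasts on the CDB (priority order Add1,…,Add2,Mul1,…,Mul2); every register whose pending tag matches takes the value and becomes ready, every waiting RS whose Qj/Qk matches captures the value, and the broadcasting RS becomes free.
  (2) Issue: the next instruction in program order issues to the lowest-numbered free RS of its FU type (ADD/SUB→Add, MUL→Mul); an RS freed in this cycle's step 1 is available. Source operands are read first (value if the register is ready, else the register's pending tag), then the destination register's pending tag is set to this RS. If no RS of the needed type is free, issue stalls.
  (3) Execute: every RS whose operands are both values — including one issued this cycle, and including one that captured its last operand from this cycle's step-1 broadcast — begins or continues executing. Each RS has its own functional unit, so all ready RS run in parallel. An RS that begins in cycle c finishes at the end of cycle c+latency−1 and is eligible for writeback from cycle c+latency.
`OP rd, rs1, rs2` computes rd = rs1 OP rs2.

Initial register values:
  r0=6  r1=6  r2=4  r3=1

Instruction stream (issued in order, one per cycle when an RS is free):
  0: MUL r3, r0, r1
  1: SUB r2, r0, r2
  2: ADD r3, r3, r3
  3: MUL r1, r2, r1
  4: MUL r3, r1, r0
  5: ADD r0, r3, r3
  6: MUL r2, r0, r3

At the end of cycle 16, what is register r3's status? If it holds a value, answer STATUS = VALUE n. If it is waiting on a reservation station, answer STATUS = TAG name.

STATUS = VALUE 72

cycle 1: issue MUL r3<-Mul1 // r0:6,r1:6,r2:4,r3:Mul1
cycle 2: issue SUB r2<-Add1 // r0:6,r1:6,r2:Add1,r3:Mul1
cycle 3: issue ADD r3<-Add2 // r0:6,r1:6,r2:Add1,r3:Add2
cycle 4: issue MUL r1<-Mul2 // r0:6,r1:Mul2,r2:Add1,r3:Add2
cycle 5: CDB Add1=2; stall // r0:6,r1:Mul2,r2:2,r3:Add2
cycle 6: CDB Mul1=36; issue MUL r3<-Mul1 // r0:6,r1:Mul2,r2:2,r3:Mul1
cycle 7: issue ADD r0<-Add1 // r0:Add1,r1:Mul2,r2:2,r3:Mul1
cycle 8: stall // r0:Add1,r1:Mul2,r2:2,r3:Mul1
cycle 9: CDB Add2=72; stall // r0:Add1,r1:Mul2,r2:2,r3:Mul1
cycle 10: CDB Mul2=12; issue MUL r2<-Mul2 // r0:Add1,r1:12,r2:Mul2,r3:Mul1
cycle 11: - // r0:Add1,r1:12,r2:Mul2,r3:Mul1
cycle 12: - // r0:Add1,r1:12,r2:Mul2,r3:Mul1
cycle 13: - // r0:Add1,r1:12,r2:Mul2,r3:Mul1
cycle 14: - // r0:Add1,r1:12,r2:Mul2,r3:Mul1
cycle 15: CDB Mul1=72 // r0:Add1,r1:12,r2:Mul2,r3:72
cycle 16: - // r0:Add1,r1:12,r2:Mul2,r3:72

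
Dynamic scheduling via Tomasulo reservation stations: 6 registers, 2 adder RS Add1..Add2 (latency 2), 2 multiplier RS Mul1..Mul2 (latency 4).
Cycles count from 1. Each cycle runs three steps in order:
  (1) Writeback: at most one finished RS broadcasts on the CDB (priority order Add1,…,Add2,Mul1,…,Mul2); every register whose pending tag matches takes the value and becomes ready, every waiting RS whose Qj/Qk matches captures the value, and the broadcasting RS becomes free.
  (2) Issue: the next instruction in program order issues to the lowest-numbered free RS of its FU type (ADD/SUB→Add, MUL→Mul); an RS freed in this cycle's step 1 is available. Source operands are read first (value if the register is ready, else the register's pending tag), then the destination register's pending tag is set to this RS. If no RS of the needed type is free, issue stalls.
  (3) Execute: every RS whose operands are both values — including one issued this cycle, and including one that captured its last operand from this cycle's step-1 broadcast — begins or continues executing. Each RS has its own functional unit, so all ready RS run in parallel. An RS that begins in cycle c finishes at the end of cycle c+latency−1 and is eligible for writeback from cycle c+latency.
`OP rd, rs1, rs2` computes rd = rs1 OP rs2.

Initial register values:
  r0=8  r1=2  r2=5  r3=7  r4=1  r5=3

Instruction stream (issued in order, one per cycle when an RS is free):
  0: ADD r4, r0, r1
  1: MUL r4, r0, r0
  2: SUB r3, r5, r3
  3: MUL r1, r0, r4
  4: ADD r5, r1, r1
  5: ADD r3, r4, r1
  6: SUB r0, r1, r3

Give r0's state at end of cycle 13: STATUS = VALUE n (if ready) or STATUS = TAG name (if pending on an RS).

cycle 1: issue ADD r4<-Add1 // r0:8,r1:2,r2:5,r3:7,r4:Add1,r5:3
cycle 2: issue MUL r4<-Mul1 // r0:8,r1:2,r2:5,r3:7,r4:Mul1,r5:3
cycle 3: CDB Add1=10; issue SUB r3<-Add1 // r0:8,r1:2,r2:5,r3:Add1,r4:Mul1,r5:3
cycle 4: issue MUL r1<-Mul2 // r0:8,r1:Mul2,r2:5,r3:Add1,r4:Mul1,r5:3
cycle 5: CDB Add1=-4; issue ADD r5<-Add1 // r0:8,r1:Mul2,r2:5,r3:-4,r4:Mul1,r5:Add1
cycle 6: CDB Mul1=64; issue ADD r3<-Add2 // r0:8,r1:Mul2,r2:5,r3:Add2,r4:64,r5:Add1
cycle 7: stall // r0:8,r1:Mul2,r2:5,r3:Add2,r4:64,r5:Add1
cycle 8: stall // r0:8,r1:Mul2,r2:5,r3:Add2,r4:64,r5:Add1
cycle 9: stall // r0:8,r1:Mul2,r2:5,r3:Add2,r4:64,r5:Add1
cycle 10: CDB Mul2=512; stall // r0:8,r1:512,r2:5,r3:Add2,r4:64,r5:Add1
cycle 11: stall // r0:8,r1:512,r2:5,r3:Add2,r4:64,r5:Add1
cycle 12: CDB Add1=1024; issue SUB r0<-Add1 // r0:Add1,r1:512,r2:5,r3:Add2,r4:64,r5:1024
cycle 13: CDB Add2=576 // r0:Add1,r1:512,r2:5,r3:576,r4:64,r5:1024

STATUS = TAG Add1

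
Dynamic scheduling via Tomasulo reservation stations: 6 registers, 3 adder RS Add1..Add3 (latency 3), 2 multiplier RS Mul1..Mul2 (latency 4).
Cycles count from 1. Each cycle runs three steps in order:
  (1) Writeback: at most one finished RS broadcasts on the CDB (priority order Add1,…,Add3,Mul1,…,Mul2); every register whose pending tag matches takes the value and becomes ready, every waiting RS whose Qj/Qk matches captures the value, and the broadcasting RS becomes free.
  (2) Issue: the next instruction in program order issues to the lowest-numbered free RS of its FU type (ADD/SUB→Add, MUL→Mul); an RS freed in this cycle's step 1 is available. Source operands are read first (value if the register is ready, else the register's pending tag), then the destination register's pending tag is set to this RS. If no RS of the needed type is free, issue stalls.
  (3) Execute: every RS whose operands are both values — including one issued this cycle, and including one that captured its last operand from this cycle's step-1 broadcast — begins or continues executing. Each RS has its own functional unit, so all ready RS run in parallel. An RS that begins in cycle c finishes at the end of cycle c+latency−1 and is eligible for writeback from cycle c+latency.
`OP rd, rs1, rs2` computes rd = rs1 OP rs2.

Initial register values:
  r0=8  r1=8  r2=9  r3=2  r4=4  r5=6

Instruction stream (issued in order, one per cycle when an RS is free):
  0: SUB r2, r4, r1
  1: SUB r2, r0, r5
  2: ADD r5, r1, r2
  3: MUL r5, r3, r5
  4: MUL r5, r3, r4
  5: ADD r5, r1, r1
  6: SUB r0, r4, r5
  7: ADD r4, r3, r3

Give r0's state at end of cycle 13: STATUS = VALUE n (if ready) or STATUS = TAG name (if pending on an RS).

STATUS = VALUE -12

  c1: issue SUB r2<-Add1  regs: r0:8,r1:8,r2:Add1,r3:2,r4:4,r5:6
  c2: issue SUB r2<-Add2  regs: r0:8,r1:8,r2:Add2,r3:2,r4:4,r5:6
  c3: issue ADD r5<-Add3  regs: r0:8,r1:8,r2:Add2,r3:2,r4:4,r5:Add3
  c4: CDB Add1=-4; issue MUL r5<-Mul1  regs: r0:8,r1:8,r2:Add2,r3:2,r4:4,r5:Mul1
  c5: CDB Add2=2; issue MUL r5<-Mul2  regs: r0:8,r1:8,r2:2,r3:2,r4:4,r5:Mul2
  c6: issue ADD r5<-Add1  regs: r0:8,r1:8,r2:2,r3:2,r4:4,r5:Add1
  c7: issue SUB r0<-Add2  regs: r0:Add2,r1:8,r2:2,r3:2,r4:4,r5:Add1
  c8: CDB Add3=10; issue ADD r4<-Add3  regs: r0:Add2,r1:8,r2:2,r3:2,r4:Add3,r5:Add1
  c9: CDB Add1=16  regs: r0:Add2,r1:8,r2:2,r3:2,r4:Add3,r5:16
  c10: CDB Mul2=8  regs: r0:Add2,r1:8,r2:2,r3:2,r4:Add3,r5:16
  c11: CDB Add3=4  regs: r0:Add2,r1:8,r2:2,r3:2,r4:4,r5:16
  c12: CDB Add2=-12  regs: r0:-12,r1:8,r2:2,r3:2,r4:4,r5:16
  c13: CDB Mul1=20  regs: r0:-12,r1:8,r2:2,r3:2,r4:4,r5:16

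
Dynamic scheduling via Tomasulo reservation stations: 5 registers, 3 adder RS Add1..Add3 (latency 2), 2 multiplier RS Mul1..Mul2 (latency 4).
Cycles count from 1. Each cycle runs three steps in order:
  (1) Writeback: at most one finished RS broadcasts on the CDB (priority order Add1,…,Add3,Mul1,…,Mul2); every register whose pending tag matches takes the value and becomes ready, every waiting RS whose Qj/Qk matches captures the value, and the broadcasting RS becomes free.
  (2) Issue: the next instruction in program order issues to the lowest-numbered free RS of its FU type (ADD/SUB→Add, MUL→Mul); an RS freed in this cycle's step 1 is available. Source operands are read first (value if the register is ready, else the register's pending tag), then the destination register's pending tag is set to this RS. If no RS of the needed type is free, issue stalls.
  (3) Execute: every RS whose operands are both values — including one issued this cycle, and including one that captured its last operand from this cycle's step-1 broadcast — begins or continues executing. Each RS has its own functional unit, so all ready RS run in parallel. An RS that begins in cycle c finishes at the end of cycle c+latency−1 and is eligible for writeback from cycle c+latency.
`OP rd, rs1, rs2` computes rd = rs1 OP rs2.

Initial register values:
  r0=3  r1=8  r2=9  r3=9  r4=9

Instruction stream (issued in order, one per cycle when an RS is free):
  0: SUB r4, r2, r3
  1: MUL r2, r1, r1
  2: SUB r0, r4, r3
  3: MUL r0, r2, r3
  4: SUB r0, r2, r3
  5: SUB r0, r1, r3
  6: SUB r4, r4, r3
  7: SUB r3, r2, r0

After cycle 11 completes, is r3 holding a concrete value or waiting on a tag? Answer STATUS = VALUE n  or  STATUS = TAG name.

cycle 1: issue SUB r4<-Add1 // r0:3,r1:8,r2:9,r3:9,r4:Add1
cycle 2: issue MUL r2<-Mul1 // r0:3,r1:8,r2:Mul1,r3:9,r4:Add1
cycle 3: CDB Add1=0; issue SUB r0<-Add1 // r0:Add1,r1:8,r2:Mul1,r3:9,r4:0
cycle 4: issue MUL r0<-Mul2 // r0:Mul2,r1:8,r2:Mul1,r3:9,r4:0
cycle 5: CDB Add1=-9; issue SUB r0<-Add1 // r0:Add1,r1:8,r2:Mul1,r3:9,r4:0
cycle 6: CDB Mul1=64; issue SUB r0<-Add2 // r0:Add2,r1:8,r2:64,r3:9,r4:0
cycle 7: issue SUB r4<-Add3 // r0:Add2,r1:8,r2:64,r3:9,r4:Add3
cycle 8: CDB Add1=55; issue SUB r3<-Add1 // r0:Add2,r1:8,r2:64,r3:Add1,r4:Add3
cycle 9: CDB Add2=-1 // r0:-1,r1:8,r2:64,r3:Add1,r4:Add3
cycle 10: CDB Add3=-9 // r0:-1,r1:8,r2:64,r3:Add1,r4:-9
cycle 11: CDB Add1=65 // r0:-1,r1:8,r2:64,r3:65,r4:-9

STATUS = VALUE 65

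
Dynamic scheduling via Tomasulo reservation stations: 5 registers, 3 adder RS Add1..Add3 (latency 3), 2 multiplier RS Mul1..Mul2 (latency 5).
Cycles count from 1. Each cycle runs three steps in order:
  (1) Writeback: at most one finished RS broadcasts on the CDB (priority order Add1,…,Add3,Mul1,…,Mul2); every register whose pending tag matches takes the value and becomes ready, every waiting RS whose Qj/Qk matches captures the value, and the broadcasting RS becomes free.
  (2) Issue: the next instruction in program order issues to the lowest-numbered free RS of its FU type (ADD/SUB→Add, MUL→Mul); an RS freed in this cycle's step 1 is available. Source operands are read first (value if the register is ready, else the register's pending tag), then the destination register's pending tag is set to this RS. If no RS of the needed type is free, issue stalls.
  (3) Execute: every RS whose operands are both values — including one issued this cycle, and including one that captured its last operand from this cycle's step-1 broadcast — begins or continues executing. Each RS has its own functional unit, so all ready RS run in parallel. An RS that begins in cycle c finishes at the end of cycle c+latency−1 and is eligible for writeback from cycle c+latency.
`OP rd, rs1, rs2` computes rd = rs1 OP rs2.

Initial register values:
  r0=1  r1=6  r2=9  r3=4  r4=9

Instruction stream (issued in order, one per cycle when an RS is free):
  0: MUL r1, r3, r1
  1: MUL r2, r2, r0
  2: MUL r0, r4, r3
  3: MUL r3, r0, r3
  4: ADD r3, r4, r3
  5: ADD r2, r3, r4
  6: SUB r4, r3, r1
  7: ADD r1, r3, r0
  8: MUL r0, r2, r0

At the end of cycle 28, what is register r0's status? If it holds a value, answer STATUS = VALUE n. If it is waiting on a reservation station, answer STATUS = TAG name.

STATUS = VALUE 5832

cycle 1: issue MUL r1<-Mul1 // r0:1,r1:Mul1,r2:9,r3:4,r4:9
cycle 2: issue MUL r2<-Mul2 // r0:1,r1:Mul1,r2:Mul2,r3:4,r4:9
cycle 3: stall // r0:1,r1:Mul1,r2:Mul2,r3:4,r4:9
cycle 4: stall // r0:1,r1:Mul1,r2:Mul2,r3:4,r4:9
cycle 5: stall // r0:1,r1:Mul1,r2:Mul2,r3:4,r4:9
cycle 6: CDB Mul1=24; issue MUL r0<-Mul1 // r0:Mul1,r1:24,r2:Mul2,r3:4,r4:9
cycle 7: CDB Mul2=9; issue MUL r3<-Mul2 // r0:Mul1,r1:24,r2:9,r3:Mul2,r4:9
cycle 8: issue ADD r3<-Add1 // r0:Mul1,r1:24,r2:9,r3:Add1,r4:9
cycle 9: issue ADD r2<-Add2 // r0:Mul1,r1:24,r2:Add2,r3:Add1,r4:9
cycle 10: issue SUB r4<-Add3 // r0:Mul1,r1:24,r2:Add2,r3:Add1,r4:Add3
cycle 11: CDB Mul1=36; stall // r0:36,r1:24,r2:Add2,r3:Add1,r4:Add3
cycle 12: stall // r0:36,r1:24,r2:Add2,r3:Add1,r4:Add3
cycle 13: stall // r0:36,r1:24,r2:Add2,r3:Add1,r4:Add3
cycle 14: stall // r0:36,r1:24,r2:Add2,r3:Add1,r4:Add3
cycle 15: stall // r0:36,r1:24,r2:Add2,r3:Add1,r4:Add3
cycle 16: CDB Mul2=144; stall // r0:36,r1:24,r2:Add2,r3:Add1,r4:Add3
cycle 17: stall // r0:36,r1:24,r2:Add2,r3:Add1,r4:Add3
cycle 18: stall // r0:36,r1:24,r2:Add2,r3:Add1,r4:Add3
cycle 19: CDB Add1=153; issue ADD r1<-Add1 // r0:36,r1:Add1,r2:Add2,r3:153,r4:Add3
cycle 20: issue MUL r0<-Mul1 // r0:Mul1,r1:Add1,r2:Add2,r3:153,r4:Add3
cycle 21: - // r0:Mul1,r1:Add1,r2:Add2,r3:153,r4:Add3
cycle 22: CDB Add1=189 // r0:Mul1,r1:189,r2:Add2,r3:153,r4:Add3
cycle 23: CDB Add2=162 // r0:Mul1,r1:189,r2:162,r3:153,r4:Add3
cycle 24: CDB Add3=129 // r0:Mul1,r1:189,r2:162,r3:153,r4:129
cycle 25: - // r0:Mul1,r1:189,r2:162,r3:153,r4:129
cycle 26: - // r0:Mul1,r1:189,r2:162,r3:153,r4:129
cycle 27: - // r0:Mul1,r1:189,r2:162,r3:153,r4:129
cycle 28: CDB Mul1=5832 // r0:5832,r1:189,r2:162,r3:153,r4:129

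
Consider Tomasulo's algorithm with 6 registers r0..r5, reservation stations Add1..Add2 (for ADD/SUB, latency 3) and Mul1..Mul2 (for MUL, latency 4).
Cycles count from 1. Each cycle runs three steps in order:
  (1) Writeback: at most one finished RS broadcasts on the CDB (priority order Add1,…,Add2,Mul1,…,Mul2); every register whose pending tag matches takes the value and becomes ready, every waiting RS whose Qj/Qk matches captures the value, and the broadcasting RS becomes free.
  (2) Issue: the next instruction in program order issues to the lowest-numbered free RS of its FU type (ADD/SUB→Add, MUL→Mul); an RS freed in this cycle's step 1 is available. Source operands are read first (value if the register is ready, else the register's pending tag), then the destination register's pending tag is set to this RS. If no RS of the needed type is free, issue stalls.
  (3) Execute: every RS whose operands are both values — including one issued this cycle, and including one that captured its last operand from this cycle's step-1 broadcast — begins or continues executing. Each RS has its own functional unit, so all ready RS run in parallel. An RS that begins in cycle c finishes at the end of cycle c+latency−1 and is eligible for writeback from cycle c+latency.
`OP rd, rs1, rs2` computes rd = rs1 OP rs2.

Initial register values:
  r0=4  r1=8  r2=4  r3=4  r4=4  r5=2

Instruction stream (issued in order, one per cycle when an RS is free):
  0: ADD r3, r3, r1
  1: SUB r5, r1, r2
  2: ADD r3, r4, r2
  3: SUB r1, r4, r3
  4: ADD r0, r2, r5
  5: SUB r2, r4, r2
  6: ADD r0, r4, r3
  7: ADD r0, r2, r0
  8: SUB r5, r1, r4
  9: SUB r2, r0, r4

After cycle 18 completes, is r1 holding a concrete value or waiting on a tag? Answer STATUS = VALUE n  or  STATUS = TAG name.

cycle 1: issue ADD r3<-Add1 // r0:4,r1:8,r2:4,r3:Add1,r4:4,r5:2
cycle 2: issue SUB r5<-Add2 // r0:4,r1:8,r2:4,r3:Add1,r4:4,r5:Add2
cycle 3: stall // r0:4,r1:8,r2:4,r3:Add1,r4:4,r5:Add2
cycle 4: CDB Add1=12; issue ADD r3<-Add1 // r0:4,r1:8,r2:4,r3:Add1,r4:4,r5:Add2
cycle 5: CDB Add2=4; issue SUB r1<-Add2 // r0:4,r1:Add2,r2:4,r3:Add1,r4:4,r5:4
cycle 6: stall // r0:4,r1:Add2,r2:4,r3:Add1,r4:4,r5:4
cycle 7: CDB Add1=8; issue ADD r0<-Add1 // r0:Add1,r1:Add2,r2:4,r3:8,r4:4,r5:4
cycle 8: stall // r0:Add1,r1:Add2,r2:4,r3:8,r4:4,r5:4
cycle 9: stall // r0:Add1,r1:Add2,r2:4,r3:8,r4:4,r5:4
cycle 10: CDB Add1=8; issue SUB r2<-Add1 // r0:8,r1:Add2,r2:Add1,r3:8,r4:4,r5:4
cycle 11: CDB Add2=-4; issue ADD r0<-Add2 // r0:Add2,r1:-4,r2:Add1,r3:8,r4:4,r5:4
cycle 12: stall // r0:Add2,r1:-4,r2:Add1,r3:8,r4:4,r5:4
cycle 13: CDB Add1=0; issue ADD r0<-Add1 // r0:Add1,r1:-4,r2:0,r3:8,r4:4,r5:4
cycle 14: CDB Add2=12; issue SUB r5<-Add2 // r0:Add1,r1:-4,r2:0,r3:8,r4:4,r5:Add2
cycle 15: stall // r0:Add1,r1:-4,r2:0,r3:8,r4:4,r5:Add2
cycle 16: stall // r0:Add1,r1:-4,r2:0,r3:8,r4:4,r5:Add2
cycle 17: CDB Add1=12; issue SUB r2<-Add1 // r0:12,r1:-4,r2:Add1,r3:8,r4:4,r5:Add2
cycle 18: CDB Add2=-8 // r0:12,r1:-4,r2:Add1,r3:8,r4:4,r5:-8

STATUS = VALUE -4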